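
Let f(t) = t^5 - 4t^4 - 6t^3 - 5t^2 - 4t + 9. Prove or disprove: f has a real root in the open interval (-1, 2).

f(-1) = 9 and f(2) = -99, which have opposite signs.
f is continuous everywhere (it is a polynomial), in particular on [-1, 2].
By the Intermediate Value Theorem f must vanish at some point of (-1, 2).

Yes, f has a root in the interval.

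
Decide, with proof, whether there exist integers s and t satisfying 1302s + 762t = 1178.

No, no such integers exist.

gcd(1302, 762) = 6, so every integer of the form 1302s + 762t is a multiple of 6.
However 1178 leaves remainder 2 on division by 6.
Therefore 1302s + 762t = 1178 has no solution in integers.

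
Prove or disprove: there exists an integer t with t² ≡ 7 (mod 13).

Since (13 − t)² ≡ t² (mod 13), it suffices to square t = 0, 1, …, 6: the residues are 0, 1, 4, 9, 3, 12, 10.
So the quadratic residues mod 13 are {0, 1, 3, 4, 9, 10, 12}, and 7 is not among them.
Hence no integer t has t² ≡ 7 (mod 13).

No, no such integer exists.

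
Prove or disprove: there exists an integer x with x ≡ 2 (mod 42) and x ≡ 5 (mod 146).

No, no such integer exists.

Reduce both congruences modulo 2, which divides 42 and 146: they say x ≡ 2 (mod 2) and x ≡ 5 (mod 2).
However 2 ≡ 0 and 5 ≡ 1 (mod 2), and 0 ≠ 1.
So no integer satisfies both congruences.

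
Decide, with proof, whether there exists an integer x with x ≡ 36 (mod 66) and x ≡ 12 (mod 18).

x = 102

gcd(66, 18) = 6. A simultaneous solution exists iff 36 ≡ 12 (mod 6); here 36 mod 6 = 0 = 12 mod 6, so it does.
Step through x = 36, 36 + 66, 36 + 2·66, …: the values 36, 102 reduce mod 18 to 0, 12. The value 102 hits 12.
Verify: 102 = 1·66 + 36 and 102 = 5·18 + 12. ✓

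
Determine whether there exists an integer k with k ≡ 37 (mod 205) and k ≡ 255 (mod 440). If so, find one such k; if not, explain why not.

gcd(205, 440) = 5. If k ≡ 37 (mod 205) and k ≡ 255 (mod 440), then k ≡ 37 (mod 5) and k ≡ 255 (mod 5).
However 37 ≡ 2 and 255 ≡ 0 (mod 5), and 2 ≠ 0.
Hence the system has no solution.

There is no such integer.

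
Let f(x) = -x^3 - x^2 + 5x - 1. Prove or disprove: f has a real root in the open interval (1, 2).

Such a root exists.

f(1) = 2 and f(2) = -3, which have opposite signs.
As a polynomial, f is continuous on every closed interval.
By the Intermediate Value Theorem f must vanish at some point of (1, 2).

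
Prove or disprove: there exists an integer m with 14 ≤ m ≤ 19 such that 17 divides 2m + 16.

For m = 14, 15, …, 19 the values of 2m + 16 modulo 17 are 10, 12, 14, 16, 1, 3 respectively.
Since 0 is absent from this list, 17 ∤ 2m + 16 for every m with 14 ≤ m ≤ 19.

No such integer m in that range exists.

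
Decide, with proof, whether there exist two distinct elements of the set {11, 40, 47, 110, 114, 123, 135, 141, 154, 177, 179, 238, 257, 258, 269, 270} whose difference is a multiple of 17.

Two integers differ by a multiple of 17 exactly when they have the same residue mod 17. The residues are 11↦11, 40↦6, 47↦13, 110↦8, 114↦12, 123↦4, 135↦16, 141↦5, 154↦1, 177↦7, 179↦9, 238↦0, 257↦2, 258↦3, 269↦14, 270↦15.
All 16 residues are distinct, so no two elements differ by a multiple of 17.

No, no such pair exists.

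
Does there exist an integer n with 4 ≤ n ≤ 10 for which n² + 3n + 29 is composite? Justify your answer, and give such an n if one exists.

At n = 10: 10² + 3·10 + 29 = 159 = 3·53, which is composite.

n = 10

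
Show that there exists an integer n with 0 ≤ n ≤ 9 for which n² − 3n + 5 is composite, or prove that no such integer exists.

At n = 7: 7² − 3·7 + 5 = 33 = 3·11, which is composite.

n = 7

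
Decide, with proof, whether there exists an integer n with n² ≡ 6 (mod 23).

n = 11

n = 11 works: 11² = 121, and 121 − 6 = 115 = 5·23.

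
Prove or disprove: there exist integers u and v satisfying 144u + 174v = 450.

Since gcd(144, 174) = 6 and 450 = 6·75, Bézout's identity guarantees a solution.
Dividing through by 6 reduces the equation to 24u + 29v = 75.
Dividing repeatedly: 29 = 1·24 + 5, 24 = 4·5 + 4, 5 = 1·4 + 1, 4 = 4·1 + 0.
Unwinding: 1 = 5 − 1·4 = 5 − (24 − 4·5) = −24 + 5·5 = −24 + 5·(29 − 1·24) = 5·29 − 6·24, i.e. 24·(-6) + 29·5 = 1.
Scaling by 75 gives the particular solution (u, v) = (-450, 375).
Adding 16·29 to u and subtracting 16·24 from v gives the tidier solution (14, -9).
Indeed 144·14 + 174·(-9) = 2016 − 1566 = 450.

u = 14, v = -9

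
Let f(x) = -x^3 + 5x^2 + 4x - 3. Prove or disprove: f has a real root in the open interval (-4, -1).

Yes, f has a root in the interval.

f(-4) = 125 and f(-1) = -1, which have opposite signs.
f is continuous everywhere (it is a polynomial), in particular on [-4, -1].
By the Intermediate Value Theorem, f takes the value 0 somewhere in the open interval.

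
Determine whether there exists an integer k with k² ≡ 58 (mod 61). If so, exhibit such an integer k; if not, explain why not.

k = 27

Take k = 27. Then 27² = 729 = 11·61 + 58, so 27² ≡ 58 (mod 61).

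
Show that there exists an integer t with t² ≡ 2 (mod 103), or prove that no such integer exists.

Take t = 65. Then 65² = 4225 = 41·103 + 2, so 65² ≡ 2 (mod 103).

t = 65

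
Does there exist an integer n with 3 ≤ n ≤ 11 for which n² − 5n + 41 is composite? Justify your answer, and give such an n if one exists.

At n = 7: 7² − 5·7 + 41 = 55 = 5·11, which is composite.

n = 7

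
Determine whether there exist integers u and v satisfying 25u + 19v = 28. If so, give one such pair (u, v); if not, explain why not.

u = 11, v = -13

Since gcd(25, 19) = 1, every integer is an integer combination of 25 and 19.
Euclidean algorithm: 25 = 1·19 + 6, 19 = 3·6 + 1, 6 = 6·1 + 0.
Working back up the chain: 1 = 19 − 3·6 = 19 − 3·(25 − 1·19) = −3·25 + 4·19. So 25·(-3) + 19·4 = 1.
Multiplying through by 28: u = (-3)·28 = -84, v = 4·28 = 112 is a solution.
The general solution is u = -84 + 19k, v = 112 − 25k; taking k = 5 gives the smaller pair u = 11, v = -13.
Check: 25·11 + 19·(-13) = 275 − 247 = 28. ✓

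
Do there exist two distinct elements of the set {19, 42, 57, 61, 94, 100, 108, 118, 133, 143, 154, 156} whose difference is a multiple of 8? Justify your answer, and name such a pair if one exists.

Both 42 and 154 leave remainder 2 on division by 8; their difference 112 = 14·8 is a multiple of 8.

42 and 154 are such a pair.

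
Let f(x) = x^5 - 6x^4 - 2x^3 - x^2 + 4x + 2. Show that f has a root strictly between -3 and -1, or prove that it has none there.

No.

f(-3) = -694 and f(-1) = -8, both negative, so a sign-change argument is unavailable; we show f keeps this sign on the whole interval.
Substitute x = -1 − u, where 0 < u < 2 on the interval. Expanding, f(-1 − u) = -u^5 - 11u^4 - 32u^3 - 41u^2 - 29u - 8.
All 6 nonzero coefficients of this polynomial in u are negative; hence for u > 0 the value is a sum of negative terms (the constant -8 among them).
Therefore f(x) < 0 throughout (-3, -1), and f has no zero there.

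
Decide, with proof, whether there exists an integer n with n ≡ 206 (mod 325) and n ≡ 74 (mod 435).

Reduce both congruences modulo 5, which divides 325 and 435: they say n ≡ 206 (mod 5) and n ≡ 74 (mod 5).
However 206 ≡ 1 and 74 ≡ 4 (mod 5), and 1 ≠ 4.
So no integer satisfies both congruences.

No such integer exists.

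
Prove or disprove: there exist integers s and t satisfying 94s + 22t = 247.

No, no such integers exist.

gcd(94, 22) = 2, so every integer of the form 94s + 22t is a multiple of 2.
However 247 leaves remainder 1 on division by 2.
Hence no integers s, t satisfy the equation.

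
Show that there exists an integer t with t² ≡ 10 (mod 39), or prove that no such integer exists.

t = 7

Take t = 7. Then 7² = 49 = 1·39 + 10, so 7² ≡ 10 (mod 39).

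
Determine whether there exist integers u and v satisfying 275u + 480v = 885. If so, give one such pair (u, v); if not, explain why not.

Every value of 275u + 480v is a multiple of gcd(275, 480) = 5; since 5 ∣ 885, solutions exist.
Dividing through by 5 reduces the equation to 55u + 96v = 177.
Euclidean algorithm: 96 = 1·55 + 41, 55 = 1·41 + 14, 41 = 2·14 + 13, 14 = 1·13 + 1, 13 = 13·1 + 0.
Working back up the chain: 1 = 14 − 1·13 = 14 − (41 − 2·14) = −41 + 3·14 = −41 + 3·(55 − 1·41) = 3·55 − 4·41 = 3·55 − 4·(96 − 1·55) = −4·96 + 7·55. So 55·7 + 96·(-4) = 1.
Multiplying through by 177: u = 7·177 = 1239, v = (-4)·177 = -708 is a solution.
The general solution is u = 1239 + 96k, v = -708 − 55k; taking k = -12 gives the smaller pair u = 87, v = -48.
Check: 275·87 + 480·(-48) = 23925 − 23040 = 885. ✓

u = 87, v = -48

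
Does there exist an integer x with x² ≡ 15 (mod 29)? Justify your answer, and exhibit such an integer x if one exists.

Apply Euler's criterion with the prime 29: 15 is a quadratic residue iff 15^14 ≡ 1 (mod 29), and a non-residue iff it is ≡ −1.
Repeated squaring mod 29: 15^2 = 225 ≡ 22; 15^4 ≡ 22² = 484 ≡ 20; 15^8 ≡ 20² = 400 ≡ 23.
Since 14 = 8 + 4 + 2, 15^14 ≡ 23 · 20 · 22; multiplying out mod 29: 23·20 = 460 ≡ 25, then 25·22 = 550 ≡ 28. Thus 15^14 ≡ 28 ≡ −1 (mod 29).
By Euler's criterion 15 is a quadratic non-residue mod 29: no x satisfies x² ≡ 15 (mod 29).

No such integer exists.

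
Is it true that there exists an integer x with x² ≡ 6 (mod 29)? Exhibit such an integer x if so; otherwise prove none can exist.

x = 21

x = 21 works: 21² = 441, and 441 − 6 = 435 = 15·29.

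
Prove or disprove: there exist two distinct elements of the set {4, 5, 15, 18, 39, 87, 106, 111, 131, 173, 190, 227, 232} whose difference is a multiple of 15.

No, no such pair exists.

Reduce each element modulo 15: 4↦4, 5↦5, 15↦0, 18↦3, 39↦9, 87↦12, 106↦1, 111↦6, 131↦11, 173↦8, 190↦10, 227↦2, 232↦7.
No residue repeats among the 13 elements, so no pair has difference ≡ 0 (mod 15).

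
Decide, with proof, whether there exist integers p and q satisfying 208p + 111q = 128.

p = 86, q = -160

208 and 111 are coprime, so 208p + 111q ranges over all of ℤ.
Run the Euclidean algorithm on 208 and 111: 208 = 1·111 + 97, 111 = 1·97 + 14, 97 = 6·14 + 13, 14 = 1·13 + 1, 13 = 13·1 + 0.
Working back up the chain: 1 = 14 − 1·13 = 14 − (97 − 6·14) = −97 + 7·14 = −97 + 7·(111 − 1·97) = 7·111 − 8·97 = 7·111 − 8·(208 − 1·111) = −8·208 + 15·111. So 208·(-8) + 111·15 = 1.
Times 128: 208·(-1024) + 111·1920 = 128, so (-1024, 1920) solves it.
Adding 10·111 to p and subtracting 10·208 from q gives the tidier solution (86, -160).
Check: 208·86 + 111·(-160) = 17888 − 17760 = 128. ✓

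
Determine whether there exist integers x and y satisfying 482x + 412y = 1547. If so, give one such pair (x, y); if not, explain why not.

Any value of 482x + 412y is a multiple of gcd(482, 412) = 2.
But 1547 = 2·773 + 1, so 2 ∤ 1547.
Therefore 482x + 412y = 1547 has no solution in integers.

No, no such integers exist.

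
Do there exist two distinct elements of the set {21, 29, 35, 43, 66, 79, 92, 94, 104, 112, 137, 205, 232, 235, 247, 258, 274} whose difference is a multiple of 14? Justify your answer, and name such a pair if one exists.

21 and 35 are such a pair.

21 mod 14 = 7 and 35 mod 14 = 7, so 35 − 21 = 14 = 1·14.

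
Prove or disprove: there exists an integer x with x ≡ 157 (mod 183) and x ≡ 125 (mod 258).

gcd(183, 258) = 3. If x ≡ 157 (mod 183) and x ≡ 125 (mod 258), then x ≡ 157 (mod 3) and x ≡ 125 (mod 3).
However 157 ≡ 1 and 125 ≡ 2 (mod 3), and 1 ≠ 2.
So no integer satisfies both congruences.

No, no such integer exists.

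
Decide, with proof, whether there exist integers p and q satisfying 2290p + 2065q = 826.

Both 2290 and 2065 are divisible by gcd(2290, 2065) = 5, hence so is any combination 2290p + 2065q.
But 826 is not a multiple of 5 (it leaves remainder 1).
Hence no integers p, q satisfy the equation.

There are no such integers.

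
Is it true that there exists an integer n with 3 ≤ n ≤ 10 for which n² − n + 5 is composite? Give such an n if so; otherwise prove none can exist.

n = 6

At n = 6: 6² − 6 + 5 = 35 = 5·7, which is composite.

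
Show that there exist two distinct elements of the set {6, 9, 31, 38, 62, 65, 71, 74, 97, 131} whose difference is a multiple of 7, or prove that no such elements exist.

Reduce each element mod 7: 6↦6, 9↦2, 31↦3, 38↦3, 62↦6, 65↦2, 71↦1, 74↦4, 97↦6, 131↦5. The residue 6 repeats (at 6 and 62), and 62 − 6 = 56 = 8·7.

The pair (6, 62) works.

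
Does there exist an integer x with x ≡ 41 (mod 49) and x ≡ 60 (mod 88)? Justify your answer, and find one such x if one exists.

x = 4108

The moduli 49 and 88 are coprime, so by the Chinese Remainder Theorem a unique solution modulo 4312 exists.
Any solution of the first congruence is x = 41 + 49t; substituting into the second, 49t ≡ 60 − 41 ≡ 19 (mod 88).
Note 49·9 = 441 ≡ 1 (mod 88) (as 441 − 1 = 5·88), so 49⁻¹ ≡ 9.
Therefore t ≡ 9·19 = 171 ≡ 83 (mod 88).
Taking t = 83 gives x = 41 + 49·83 = 4108.
Verify: 4108 = 83·49 + 41 and 4108 = 46·88 + 60. ✓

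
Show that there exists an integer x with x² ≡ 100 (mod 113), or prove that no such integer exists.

x = 103

x = 103 works: 103² = 10609, and 10609 − 100 = 10509 = 93·113.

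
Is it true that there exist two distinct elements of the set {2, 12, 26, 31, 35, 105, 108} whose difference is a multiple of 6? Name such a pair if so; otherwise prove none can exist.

The pair (2, 26) works.

Both 2 and 26 leave remainder 2 on division by 6; their difference 24 = 4·6 is a multiple of 6.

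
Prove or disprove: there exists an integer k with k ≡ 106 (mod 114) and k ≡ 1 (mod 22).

gcd(114, 22) = 2. If k ≡ 106 (mod 114) and k ≡ 1 (mod 22), then k ≡ 106 (mod 2) and k ≡ 1 (mod 2).
These are incompatible: 106 − 1 = 105 is not divisible by 2.
So no integer satisfies both congruences.

No, no such integer exists.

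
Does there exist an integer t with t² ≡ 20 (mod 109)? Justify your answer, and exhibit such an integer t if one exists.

t = 42

t = 42 works: 42² = 1764, and 1764 − 20 = 1744 = 16·109.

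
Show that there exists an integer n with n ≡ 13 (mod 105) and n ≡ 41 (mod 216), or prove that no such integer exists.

No, no such integer exists.

Both moduli are multiples of 3 = gcd(105, 216), so any solution would satisfy n ≡ 13 and n ≡ 41 modulo 3 simultaneously.
But 13 mod 3 = 1 while 41 mod 3 = 2, a contradiction.
Hence the system has no solution.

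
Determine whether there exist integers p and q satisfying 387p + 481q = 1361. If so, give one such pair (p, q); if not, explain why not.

387 and 481 are coprime, so 387p + 481q ranges over all of ℤ.
Euclidean algorithm: 481 = 1·387 + 94, 387 = 4·94 + 11, 94 = 8·11 + 6, 11 = 1·6 + 5, 6 = 1·5 + 1, 5 = 5·1 + 0.
Working back up the chain: 1 = 6 − 1·5 = 6 − (11 − 1·6) = −11 + 2·6 = −11 + 2·(94 − 8·11) = 2·94 − 17·11 = 2·94 − 17·(387 − 4·94) = −17·387 + 70·94 = −17·387 + 70·(481 − 1·387) = 70·481 − 87·387. So 387·(-87) + 481·70 = 1.
Multiplying through by 1361: p = (-87)·1361 = -118407, q = 70·1361 = 95270 is a solution.
The general solution is p = -118407 + 481k, q = 95270 − 387k; taking k = 247 gives the smaller pair p = 400, q = -319.
Indeed 387·400 + 481·(-319) = 154800 − 153439 = 1361.

p = 400, q = -319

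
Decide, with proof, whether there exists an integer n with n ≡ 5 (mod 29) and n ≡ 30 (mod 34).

n = 846

gcd(29, 34) = 1, so the Chinese Remainder Theorem guarantees exactly one residue class mod 986 satisfying both.
Write n = 5 + 29t and require 5 + 29t ≡ 30 (mod 34), i.e. 29t ≡ 25 (mod 34).
Invert 29 mod 34 by the Euclidean algorithm: 34 = 1·29 + 5, 29 = 5·5 + 4, 5 = 1·4 + 1, 4 = 4·1 + 0; back-substituting, 1 = 5 − 1·4 = 5 − (29 − 5·5) = −29 + 6·5 = −29 + 6·(34 − 1·29) = 6·34 − 7·29. Hence 29·(-7) ≡ 1, so 29⁻¹ ≡ -7 ≡ 27 (mod 34).
Therefore t ≡ 27·25 = 675 ≡ 29 (mod 34).
With t = 29: n = 5 + 29·29 = 846.
Verify: 846 = 29·29 + 5 and 846 = 24·34 + 30. ✓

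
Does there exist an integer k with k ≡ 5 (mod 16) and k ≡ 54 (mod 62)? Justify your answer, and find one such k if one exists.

gcd(16, 62) = 2. If k ≡ 5 (mod 16) and k ≡ 54 (mod 62), then k ≡ 5 (mod 2) and k ≡ 54 (mod 2).
But 5 mod 2 = 1 while 54 mod 2 = 0, a contradiction.
Therefore no such k exists.

There is no such integer.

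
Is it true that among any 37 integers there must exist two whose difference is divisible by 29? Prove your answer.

Yes, this is always true.

Each integer lies in one of the 29 residue classes modulo 29.
Since 37 > 29, two of the 37 integers must share a residue class by the pigeonhole principle; call them a and b.
Their difference a − b is then a multiple of 29.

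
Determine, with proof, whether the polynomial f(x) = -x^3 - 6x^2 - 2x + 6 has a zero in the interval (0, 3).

f(0) = 6 and f(3) = -81, which have opposite signs.
As a polynomial, f is continuous on every closed interval.
By the Intermediate Value Theorem, f takes the value 0 somewhere in the open interval.

Yes, f has a root in the interval.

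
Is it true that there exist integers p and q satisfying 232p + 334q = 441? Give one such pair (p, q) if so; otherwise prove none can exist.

No, no such integers exist.

gcd(232, 334) = 2, so every integer of the form 232p + 334q is a multiple of 2.
But 441 = 2·220 + 1, so 2 ∤ 441.
So the equation is unsolvable over ℤ.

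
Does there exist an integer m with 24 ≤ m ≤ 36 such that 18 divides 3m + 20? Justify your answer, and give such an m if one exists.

The values of 3m + 20 for m = 24, 25, …, 36 are 92, 95, 98, 101, 104, 107, 110, 113, 116, 119, 122, 125, 128; reduced mod 18 these are 2, 5, 8, 11, 14, 17, 2, 5, 8, 11, 14, 17, 2.
None is 0, so 18 never divides 3m + 20 on this range.

There is no such integer m in that range.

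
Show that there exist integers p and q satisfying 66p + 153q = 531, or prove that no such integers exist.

Since gcd(66, 153) = 3 and 531 = 3·177, Bézout's identity guarantees a solution.
Dividing through by 3 reduces the equation to 22p + 51q = 177.
Dividing repeatedly: 51 = 2·22 + 7, 22 = 3·7 + 1, 7 = 7·1 + 0.
Unwinding: 1 = 22 − 3·7 = 22 − 3·(51 − 2·22) = −3·51 + 7·22, i.e. 22·7 + 51·(-3) = 1.
Multiplying through by 177: p = 7·177 = 1239, q = (-3)·177 = -531 is a solution.
The general solution is p = 1239 + 51k, q = -531 − 22k; taking k = -24 gives the smaller pair p = 15, q = -3.
Check: 66·15 + 153·(-3) = 990 − 459 = 531. ✓

p = 15, q = -3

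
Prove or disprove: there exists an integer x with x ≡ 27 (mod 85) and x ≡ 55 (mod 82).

gcd(85, 82) = 1, so the Chinese Remainder Theorem guarantees exactly one residue class mod 6970 satisfying both.
Write x = 27 + 85t and require 27 + 85t ≡ 55 (mod 82), i.e. 85t ≡ 28 (mod 82).
85 ≡ 3 (mod 82), so this reads 3t ≡ 28 (mod 82). Since 3·55 = 165 = 2·82 + 1, the inverse of 3 mod 82 is 55.
Multiplying by 55: t ≡ 55·28 = 1540 ≡ 64 (mod 82).
Taking t = 64 gives x = 27 + 85·64 = 5467.
Verify: 5467 = 64·85 + 27 and 5467 = 66·82 + 55. ✓

x = 5467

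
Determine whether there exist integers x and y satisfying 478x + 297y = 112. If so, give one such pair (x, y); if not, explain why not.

Since gcd(478, 297) = 1, every integer is an integer combination of 478 and 297.
Run the Euclidean algorithm on 478 and 297: 478 = 1·297 + 181, 297 = 1·181 + 116, 181 = 1·116 + 65, 116 = 1·65 + 51, 65 = 1·51 + 14, 51 = 3·14 + 9, 14 = 1·9 + 5, 9 = 1·5 + 4, 5 = 1·4 + 1, 4 = 4·1 + 0.
Working back up the chain: 1 = 5 − 1·4 = 5 − (9 − 1·5) = −9 + 2·5 = −9 + 2·(14 − 1·9) = 2·14 − 3·9 = 2·14 − 3·(51 − 3·14) = −3·51 + 11·14 = −3·51 + 11·(65 − 1·51) = 11·65 − 14·51 = 11·65 − 14·(116 − 1·65) = −14·116 + 25·65 = −14·116 + 25·(181 − 1·116) = 25·181 − 39·116 = 25·181 − 39·(297 − 1·181) = −39·297 + 64·181 = −39·297 + 64·(478 − 1·297) = 64·478 − 103·297. So 478·64 + 297·(-103) = 1.
Scaling by 112 gives the particular solution (x, y) = (7168, -11536).
The general solution is x = 7168 + 297k, y = -11536 − 478k; taking k = -24 gives the smaller pair x = 40, y = -64.
Check: 478·40 + 297·(-64) = 19120 − 19008 = 112. ✓

x = 40, y = -64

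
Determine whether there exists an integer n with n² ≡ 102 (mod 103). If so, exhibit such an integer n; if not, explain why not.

There is no such integer.

103 is prime, so by Euler's criterion 102 is a square mod 103 iff 102^((103−1)/2) = 102^51 ≡ 1 (mod 103).
Squaring successively (mod 103): 102^2 = 10404 ≡ 1; 102^4 ≡ 1² = 1 ≡ 1; 102^8 ≡ 1² = 1 ≡ 1; 102^16 ≡ 1² = 1 ≡ 1; 102^32 ≡ 1² = 1 ≡ 1.
Since 51 = 32 + 16 + 2 + 1, 102^51 ≡ 1 · 1 · 1 · 102; multiplying out mod 103: 1·1 = 1 ≡ 1, then 1·1 = 1 ≡ 1, then 1·102 = 102 ≡ 102. Thus 102^51 ≡ 102 ≡ −1 (mod 103).
The value −1 means 102 is a non-residue modulo 103, so n² ≡ 102 (mod 103) is impossible.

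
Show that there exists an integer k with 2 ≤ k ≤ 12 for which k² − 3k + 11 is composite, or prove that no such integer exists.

k = 7

At k = 7: 7² − 3·7 + 11 = 39 = 3·13, which is composite.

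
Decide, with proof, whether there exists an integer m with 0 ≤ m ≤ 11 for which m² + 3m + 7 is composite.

At m = 11: 11² + 3·11 + 7 = 161 = 7·23, which is composite.

m = 11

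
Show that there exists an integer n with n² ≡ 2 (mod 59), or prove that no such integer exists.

No such integer exists.

59 is prime, so by Euler's criterion 2 is a square mod 59 iff 2^((59−1)/2) = 2^29 ≡ 1 (mod 59).
Squaring successively (mod 59): 2^2 = 4 ≡ 4; 2^4 ≡ 4² = 16 ≡ 16; 2^8 ≡ 16² = 256 ≡ 20; 2^16 ≡ 20² = 400 ≡ 46.
Since 29 = 16 + 8 + 4 + 1, 2^29 ≡ 46 · 20 · 16 · 2; multiplying out mod 59: 46·20 = 920 ≡ 35, then 35·16 = 560 ≡ 29, then 29·2 = 58 ≡ 58. Thus 2^29 ≡ 58 ≡ −1 (mod 59).
By Euler's criterion 2 is a quadratic non-residue mod 59: no n satisfies n² ≡ 2 (mod 59).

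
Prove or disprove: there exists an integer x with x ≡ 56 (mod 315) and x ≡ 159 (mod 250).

No such integer exists.

gcd(315, 250) = 5. If x ≡ 56 (mod 315) and x ≡ 159 (mod 250), then x ≡ 56 (mod 5) and x ≡ 159 (mod 5).
These are incompatible: 56 − 159 = -103 is not divisible by 5.
Therefore no such x exists.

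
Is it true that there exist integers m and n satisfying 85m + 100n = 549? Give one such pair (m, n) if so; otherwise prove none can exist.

No, no such integers exist.

Both 85 and 100 are divisible by gcd(85, 100) = 5, hence so is any combination 85m + 100n.
However 549 leaves remainder 4 on division by 5.
Therefore 85m + 100n = 549 has no solution in integers.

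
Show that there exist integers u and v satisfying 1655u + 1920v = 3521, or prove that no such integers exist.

No, no such integers exist.

Any value of 1655u + 1920v is a multiple of gcd(1655, 1920) = 5.
However 3521 leaves remainder 1 on division by 5.
Therefore 1655u + 1920v = 3521 has no solution in integers.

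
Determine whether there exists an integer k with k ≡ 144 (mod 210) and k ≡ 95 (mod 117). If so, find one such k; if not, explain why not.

Both moduli are multiples of 3 = gcd(210, 117), so any solution would satisfy k ≡ 144 and k ≡ 95 modulo 3 simultaneously.
However 144 ≡ 0 and 95 ≡ 2 (mod 3), and 0 ≠ 2.
Hence the system has no solution.

No, no such integer exists.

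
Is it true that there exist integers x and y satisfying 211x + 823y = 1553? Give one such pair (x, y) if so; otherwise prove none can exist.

Since gcd(211, 823) = 1, every integer is an integer combination of 211 and 823.
Run the Euclidean algorithm on 823 and 211: 823 = 3·211 + 190, 211 = 1·190 + 21, 190 = 9·21 + 1, 21 = 21·1 + 0.
Working back up the chain: 1 = 190 − 9·21 = 190 − 9·(211 − 1·190) = −9·211 + 10·190 = −9·211 + 10·(823 − 3·211) = 10·823 − 39·211. So 211·(-39) + 823·10 = 1.
Scaling by 1553 gives the particular solution (x, y) = (-60567, 15530).
Shifting by a multiple of (823, −211) keeps it a solution: x = -60567 + 74·823 = 335, y = 15530 − 74·211 = -84.
Check: 211·335 + 823·(-84) = 70685 − 69132 = 1553. ✓

x = 335, y = -84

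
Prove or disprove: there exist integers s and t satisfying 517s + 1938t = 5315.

s = 89, t = -21

Since gcd(517, 1938) = 1, every integer is an integer combination of 517 and 1938.
Run the Euclidean algorithm on 1938 and 517: 1938 = 3·517 + 387, 517 = 1·387 + 130, 387 = 2·130 + 127, 130 = 1·127 + 3, 127 = 42·3 + 1, 3 = 3·1 + 0.
Back-substituting, 1 = 127 − 42·3 = 127 − 42·(130 − 1·127) = −42·130 + 43·127 = −42·130 + 43·(387 − 2·130) = 43·387 − 128·130 = 43·387 − 128·(517 − 1·387) = −128·517 + 171·387 = −128·517 + 171·(1938 − 3·517) = 171·1938 − 641·517; that is, 517·(-641) + 1938·171 = 1.
Multiplying through by 5315: s = (-641)·5315 = -3406915, t = 171·5315 = 908865 is a solution.
The general solution is s = -3406915 + 1938k, t = 908865 − 517k; taking k = 1758 gives the smaller pair s = 89, t = -21.
Indeed 517·89 + 1938·(-21) = 46013 − 40698 = 5315.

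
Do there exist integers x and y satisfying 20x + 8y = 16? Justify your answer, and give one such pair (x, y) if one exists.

gcd(20, 8) = 4, and 4 divides 16, so integer solutions exist.
Dividing through by 4 reduces the equation to 5x + 2y = 4.
Dividing repeatedly: 5 = 2·2 + 1, 2 = 2·1 + 0.
Back-substituting, 1 = 5 − 2·2; that is, 5·1 + 2·(-2) = 1.
Scaling by 4 gives the particular solution (x, y) = (4, -8).
The general solution is x = 4 + 2k, y = -8 − 5k; taking k = -2 gives the smaller pair x = 0, y = 2.
Indeed 20·0 + 8·2 = 0 + 16 = 16.

x = 0, y = 2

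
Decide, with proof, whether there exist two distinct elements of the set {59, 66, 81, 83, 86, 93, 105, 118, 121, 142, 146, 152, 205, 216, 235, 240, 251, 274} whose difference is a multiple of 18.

Residues mod 18: 59↦5, 66↦12, 81↦9, 83↦11, 86↦14, 93↦3, 105↦15, 118↦10, 121↦13, 142↦16, 146↦2, 152↦8, 205↦7, 216↦0, 235↦1, 240↦6, 251↦17, 274↦4.
These 18 residues are pairwise different, hence no difference of two elements is divisible by 18.

No, no such pair exists.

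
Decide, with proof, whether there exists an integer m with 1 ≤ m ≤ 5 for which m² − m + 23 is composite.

At m = 2: 2² − 2 + 23 = 25 = 5·5, which is composite.

m = 2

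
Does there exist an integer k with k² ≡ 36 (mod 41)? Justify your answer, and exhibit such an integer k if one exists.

k = 6

Take k = 6. Then 6² = 36, and since 0 ≤ 36 < 41 this is already reduced: 6² ≡ 36 (mod 41).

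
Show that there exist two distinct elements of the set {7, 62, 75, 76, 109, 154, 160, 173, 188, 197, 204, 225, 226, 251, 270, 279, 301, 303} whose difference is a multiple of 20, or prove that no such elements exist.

Two integers differ by a multiple of 20 exactly when they have the same residue mod 20. The residues are 7↦7, 62↦2, 75↦15, 76↦16, 109↦9, 154↦14, 160↦0, 173↦13, 188↦8, 197↦17, 204↦4, 225↦5, 226↦6, 251↦11, 270↦10, 279↦19, 301↦1, 303↦3.
These 18 residues are pairwise different, hence no difference of two elements is divisible by 20.

There is no such pair.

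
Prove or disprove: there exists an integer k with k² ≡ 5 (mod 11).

Take k = 7. Then 7² = 49 = 4·11 + 5, so 7² ≡ 5 (mod 11).

k = 7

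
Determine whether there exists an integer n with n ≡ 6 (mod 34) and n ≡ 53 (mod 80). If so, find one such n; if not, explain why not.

There is no such integer.

gcd(34, 80) = 2. If n ≡ 6 (mod 34) and n ≡ 53 (mod 80), then n ≡ 6 (mod 2) and n ≡ 53 (mod 2).
But 6 mod 2 = 0 while 53 mod 2 = 1, a contradiction.
Hence the system has no solution.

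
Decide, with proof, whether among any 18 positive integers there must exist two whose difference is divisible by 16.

Yes, this is always true.

Each integer lies in one of the 16 residue classes modulo 16.
Placing 18 integers into 16 classes, some class receives at least two — say a and b.
Equal remainders mean a − b ≡ 0 (mod 16), so 16 divides their difference.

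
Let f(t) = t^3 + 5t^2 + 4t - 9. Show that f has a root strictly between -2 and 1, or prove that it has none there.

f(-2) = -5 and f(1) = 1, which have opposite signs.
As a polynomial, f is continuous on every closed interval.
By the Intermediate Value Theorem, f takes the value 0 somewhere in the open interval.

Such a root exists.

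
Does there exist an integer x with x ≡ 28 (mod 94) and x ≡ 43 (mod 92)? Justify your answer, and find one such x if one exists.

No such integer exists.

Reduce both congruences modulo 2, which divides 94 and 92: they say x ≡ 28 (mod 2) and x ≡ 43 (mod 2).
These are incompatible: 28 − 43 = -15 is not divisible by 2.
Therefore no such x exists.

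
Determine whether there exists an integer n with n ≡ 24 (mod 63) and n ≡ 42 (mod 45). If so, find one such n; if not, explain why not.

Here gcd(63, 45) = 9, and both 24 and 42 leave remainder 6 mod 9, so the system is consistent.
List candidates n ≡ 24 (mod 63): 24, 87. Modulo 45 these are 24, 42; 87 gives 42 as required.
Verify: 87 = 1·63 + 24 and 87 = 1·45 + 42. ✓

n = 87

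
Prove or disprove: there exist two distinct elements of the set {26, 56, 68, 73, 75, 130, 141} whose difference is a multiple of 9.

No such pair exists.

Residues mod 9: 26↦8, 56↦2, 68↦5, 73↦1, 75↦3, 130↦4, 141↦6.
No residue repeats among the 7 elements, so no pair has difference ≡ 0 (mod 9).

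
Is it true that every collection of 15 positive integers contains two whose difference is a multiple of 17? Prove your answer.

No; for instance {33, 34, 35, 36, 37, 38, 39, 40, 41, 42, 43, 44, 45, 46, 47} is a counterexample.

Try 15 consecutive integers, 33, 34, …, 47. Their remainders mod 17 are 16, 0, 1, 2, 3, 4, 5, 6, 7, 8, 9, 10, 11, 12, 13 — pairwise different, as any 15 ≤ 17 consecutive integers have distinct residues.
No two share a residue, so no pair has difference divisible by 17; the claim fails for this set.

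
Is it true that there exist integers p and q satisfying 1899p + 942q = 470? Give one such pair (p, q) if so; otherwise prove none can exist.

Both 1899 and 942 are divisible by gcd(1899, 942) = 3, hence so is any combination 1899p + 942q.
But 470 is not a multiple of 3 (it leaves remainder 2).
Hence no integers p, q satisfy the equation.

No such integers exist.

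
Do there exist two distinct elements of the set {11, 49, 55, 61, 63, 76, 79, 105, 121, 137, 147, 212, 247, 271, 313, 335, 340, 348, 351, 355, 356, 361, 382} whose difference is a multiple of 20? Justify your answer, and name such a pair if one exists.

11 mod 20 = 11 and 271 mod 20 = 11, so 271 − 11 = 260 = 13·20.

The pair (11, 271) works.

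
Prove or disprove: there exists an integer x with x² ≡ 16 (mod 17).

x = 13

x = 13 works: 13² = 169, and 169 − 16 = 153 = 9·17.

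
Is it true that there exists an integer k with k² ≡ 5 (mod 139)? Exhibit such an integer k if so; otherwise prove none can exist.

k = 127 works: 127² = 16129, and 16129 − 5 = 16124 = 116·139.

k = 127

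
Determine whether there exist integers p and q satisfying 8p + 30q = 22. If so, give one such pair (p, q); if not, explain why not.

p = 14, q = -3

Every value of 8p + 30q is a multiple of gcd(8, 30) = 2; since 2 ∣ 22, solutions exist.
Dividing through by 2 reduces the equation to 4p + 15q = 11.
Dividing repeatedly: 15 = 3·4 + 3, 4 = 1·3 + 1, 3 = 3·1 + 0.
Unwinding: 1 = 4 − 1·3 = 4 − (15 − 3·4) = −15 + 4·4, i.e. 4·4 + 15·(-1) = 1.
Multiplying through by 11: p = 4·11 = 44, q = (-1)·11 = -11 is a solution.
The general solution is p = 44 + 15k, q = -11 − 4k; taking k = -2 gives the smaller pair p = 14, q = -3.
Indeed 8·14 + 30·(-3) = 112 − 90 = 22.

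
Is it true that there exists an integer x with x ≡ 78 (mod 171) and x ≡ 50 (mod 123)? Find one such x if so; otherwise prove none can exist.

No such integer exists.

Reduce both congruences modulo 3, which divides 171 and 123: they say x ≡ 78 (mod 3) and x ≡ 50 (mod 3).
These are incompatible: 78 − 50 = 28 is not divisible by 3.
Therefore no such x exists.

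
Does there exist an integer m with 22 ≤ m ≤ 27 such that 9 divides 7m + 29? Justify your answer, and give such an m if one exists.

There is no such integer m in that range.

The values of 7m + 29 for m = 22, 23, …, 27 are 183, 190, 197, 204, 211, 218; reduced mod 9 these are 3, 1, 8, 6, 4, 2.
None is 0, so 9 never divides 7m + 29 on this range.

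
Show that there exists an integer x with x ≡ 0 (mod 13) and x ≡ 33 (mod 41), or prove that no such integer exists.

Since 13 and 41 share no common factor, CRT says the pair of congruences has a solution (unique mod 533).
Write x = 0 + 13t and require 0 + 13t ≡ 33 (mod 41), i.e. 13t ≡ 33 (mod 41).
To invert 13 modulo 41: 41 = 3·13 + 2, 13 = 6·2 + 1, 2 = 2·1 + 0, and unwinding, 1 = 13 − 6·2 = 13 − 6·(41 − 3·13) = −6·41 + 19·13. Thus 13⁻¹ ≡ 19 (mod 41).
Multiplying by 19: t ≡ 19·33 = 627 ≡ 12 (mod 41).
With t = 12: x = 0 + 13·12 = 156.
Indeed 156 ≡ 0 (mod 13) and 156 ≡ 33 (mod 41).

x = 156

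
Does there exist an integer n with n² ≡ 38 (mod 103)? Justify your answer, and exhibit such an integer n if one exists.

n = 55

Take n = 55. Then 55² = 3025 = 29·103 + 38, so 55² ≡ 38 (mod 103).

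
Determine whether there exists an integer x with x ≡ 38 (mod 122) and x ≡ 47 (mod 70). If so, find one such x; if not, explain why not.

There is no such integer.

gcd(122, 70) = 2. If x ≡ 38 (mod 122) and x ≡ 47 (mod 70), then x ≡ 38 (mod 2) and x ≡ 47 (mod 2).
However 38 ≡ 0 and 47 ≡ 1 (mod 2), and 0 ≠ 1.
Therefore no such x exists.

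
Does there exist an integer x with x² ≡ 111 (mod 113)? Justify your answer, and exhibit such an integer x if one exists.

x = 26

Take x = 26. Then 26² = 676 = 5·113 + 111, so 26² ≡ 111 (mod 113).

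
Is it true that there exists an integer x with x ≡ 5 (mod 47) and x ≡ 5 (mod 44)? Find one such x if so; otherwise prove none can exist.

x = 5

gcd(47, 44) = 1, so the Chinese Remainder Theorem guarantees exactly one residue class mod 2068 satisfying both.
Any solution of the first congruence is x = 5 + 47t; substituting into the second, 47t ≡ 5 − 5 ≡ 0 (mod 44).
47 ≡ 3 (mod 44), so this reads 3t ≡ 0 (mod 44). t = 0 satisfies this.
Taking t = 0 gives x = 5 + 47·0 = 5.
Check: 5 mod 47 = 5, 5 mod 44 = 5. ✓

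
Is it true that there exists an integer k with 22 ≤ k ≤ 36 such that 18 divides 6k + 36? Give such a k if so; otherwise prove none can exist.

For k = 22, 23 the values 168, 174 are not multiples of 18. Try k = 24: 6·24 + 36 = 180 = 10·18, which is divisible by 18.

k = 24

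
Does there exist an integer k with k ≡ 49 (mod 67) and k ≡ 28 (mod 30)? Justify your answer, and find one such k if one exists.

The moduli 67 and 30 are coprime, so by the Chinese Remainder Theorem a unique solution modulo 2010 exists.
Write k = 49 + 67t and require 49 + 67t ≡ 28 (mod 30), i.e. 67t ≡ 9 (mod 30).
67 ≡ 7 (mod 30), so this reads 7t ≡ 9 (mod 30). Invert 7 mod 30 by the Euclidean algorithm: 30 = 4·7 + 2, 7 = 3·2 + 1, 2 = 2·1 + 0; back-substituting, 1 = 7 − 3·2 = 7 − 3·(30 − 4·7) = −3·30 + 13·7. Hence 7·13 ≡ 1, so 7⁻¹ ≡ 13 (mod 30).
Therefore t ≡ 13·9 = 117 ≡ 27 (mod 30).
Taking t = 27 gives k = 49 + 67·27 = 1858.
Check: 1858 mod 67 = 49, 1858 mod 30 = 28. ✓

k = 1858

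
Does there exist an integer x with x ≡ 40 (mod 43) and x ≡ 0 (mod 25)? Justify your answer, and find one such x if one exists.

gcd(43, 25) = 1, so the Chinese Remainder Theorem guarantees exactly one residue class mod 1075 satisfying both.
Write x = 40 + 43t and require 40 + 43t ≡ 0 (mod 25), i.e. 43t ≡ 10 (mod 25).
43 ≡ 18 (mod 25), so this reads 18t ≡ 10 (mod 25). Since 18·7 = 126 = 5·25 + 1, the inverse of 18 mod 25 is 7.
Therefore t ≡ 7·10 = 70 ≡ 20 (mod 25).
With t = 20: x = 40 + 43·20 = 900.
Check: 900 mod 43 = 40, 900 mod 25 = 0. ✓

x = 900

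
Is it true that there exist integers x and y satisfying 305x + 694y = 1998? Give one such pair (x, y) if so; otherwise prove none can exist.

x = 2, y = 2

305 and 694 are coprime, so 305x + 694y ranges over all of ℤ.
Dividing repeatedly: 694 = 2·305 + 84, 305 = 3·84 + 53, 84 = 1·53 + 31, 53 = 1·31 + 22, 31 = 1·22 + 9, 22 = 2·9 + 4, 9 = 2·4 + 1, 4 = 4·1 + 0.
Unwinding: 1 = 9 − 2·4 = 9 − 2·(22 − 2·9) = −2·22 + 5·9 = −2·22 + 5·(31 − 1·22) = 5·31 − 7·22 = 5·31 − 7·(53 − 1·31) = −7·53 + 12·31 = −7·53 + 12·(84 − 1·53) = 12·84 − 19·53 = 12·84 − 19·(305 − 3·84) = −19·305 + 69·84 = −19·305 + 69·(694 − 2·305) = 69·694 − 157·305, i.e. 305·(-157) + 694·69 = 1.
Times 1998: 305·(-313686) + 694·137862 = 1998, so (-313686, 137862) solves it.
Shifting by a multiple of (694, −305) keeps it a solution: x = -313686 + 452·694 = 2, y = 137862 − 452·305 = 2.
Indeed 305·2 + 694·2 = 610 + 1388 = 1998.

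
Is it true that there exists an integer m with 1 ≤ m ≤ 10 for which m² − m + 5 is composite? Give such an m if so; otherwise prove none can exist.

m = 6

At m = 6: 6² − 6 + 5 = 35 = 5·7, which is composite.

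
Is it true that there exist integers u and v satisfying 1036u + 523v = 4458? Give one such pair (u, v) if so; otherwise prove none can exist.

u = 391, v = -766

Since gcd(1036, 523) = 1, every integer is an integer combination of 1036 and 523.
Euclidean algorithm: 1036 = 1·523 + 513, 523 = 1·513 + 10, 513 = 51·10 + 3, 10 = 3·3 + 1, 3 = 3·1 + 0.
Unwinding: 1 = 10 − 3·3 = 10 − 3·(513 − 51·10) = −3·513 + 154·10 = −3·513 + 154·(523 − 1·513) = 154·523 − 157·513 = 154·523 − 157·(1036 − 1·523) = −157·1036 + 311·523, i.e. 1036·(-157) + 523·311 = 1.
Multiplying through by 4458: u = (-157)·4458 = -699906, v = 311·4458 = 1386438 is a solution.
The general solution is u = -699906 + 523k, v = 1386438 − 1036k; taking k = 1339 gives the smaller pair u = 391, v = -766.
Indeed 1036·391 + 523·(-766) = 405076 − 400618 = 4458.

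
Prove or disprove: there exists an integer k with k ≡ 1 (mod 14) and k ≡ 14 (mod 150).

Both moduli are multiples of 2 = gcd(14, 150), so any solution would satisfy k ≡ 1 and k ≡ 14 modulo 2 simultaneously.
But 1 mod 2 = 1 while 14 mod 2 = 0, a contradiction.
Therefore no such k exists.

There is no such integer.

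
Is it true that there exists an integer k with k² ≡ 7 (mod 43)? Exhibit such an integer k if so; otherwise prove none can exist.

No, no such integer exists.

Apply Euler's criterion with the prime 43: 7 is a quadratic residue iff 7^21 ≡ 1 (mod 43), and a non-residue iff it is ≡ −1.
Squaring successively (mod 43): 7^2 = 49 ≡ 6; 7^4 ≡ 6² = 36 ≡ 36; 7^8 ≡ 36² = 1296 ≡ 6; 7^16 ≡ 6² = 36 ≡ 36.
Since 21 = 16 + 4 + 1, 7^21 ≡ 36 · 36 · 7; multiplying out mod 43: 36·36 = 1296 ≡ 6, then 6·7 = 42 ≡ 42. Thus 7^21 ≡ 42 ≡ −1 (mod 43).
By Euler's criterion 7 is a quadratic non-residue mod 43: no k satisfies k² ≡ 7 (mod 43).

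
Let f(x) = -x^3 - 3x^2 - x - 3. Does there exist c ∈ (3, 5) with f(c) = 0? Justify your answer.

The endpoint values f(3) = -60 and f(5) = -208 are both negative. Claim: f(x) < 0 for every x in (3, 5).
Substitute x = 3 + u, where 0 < u < 2 on the interval. Expanding, f(3 + u) = -u^3 - 12u^2 - 46u - 60.
All 4 nonzero coefficients of this polynomial in u are negative; hence for u > 0 the value is a sum of negative terms (the constant -60 among them).
So f is strictly negative on (3, 5); no root exists in the interval.

No.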